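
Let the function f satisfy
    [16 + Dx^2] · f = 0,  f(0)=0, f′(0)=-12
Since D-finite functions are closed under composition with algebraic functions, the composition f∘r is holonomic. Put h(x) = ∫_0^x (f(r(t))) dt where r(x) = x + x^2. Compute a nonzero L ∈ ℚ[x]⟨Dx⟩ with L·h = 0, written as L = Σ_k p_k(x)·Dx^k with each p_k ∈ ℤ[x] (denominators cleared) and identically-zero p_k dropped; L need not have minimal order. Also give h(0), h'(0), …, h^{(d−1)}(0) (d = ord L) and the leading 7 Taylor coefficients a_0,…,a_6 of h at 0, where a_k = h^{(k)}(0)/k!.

f: a_k = 0, -12, 0, 32, 0, -128/5, 0, …
f∘r: x↦r, Dx↦Dx/r' in L_f ⇒ L₀.
h=∫h₀ ⇒ L = L₀·Dx.
L = (16 + 96·x + 192·x^2 + 128·x^3)·Dx - 2·Dx^2 + (1 + 2·x)·Dx^3  (order 3).
h: a_k = 0, 0, -6, -4, 8, 96/5, 176/15, …
ICs: h(0) = 0, h′(0) = 0, h′′(0) = -12.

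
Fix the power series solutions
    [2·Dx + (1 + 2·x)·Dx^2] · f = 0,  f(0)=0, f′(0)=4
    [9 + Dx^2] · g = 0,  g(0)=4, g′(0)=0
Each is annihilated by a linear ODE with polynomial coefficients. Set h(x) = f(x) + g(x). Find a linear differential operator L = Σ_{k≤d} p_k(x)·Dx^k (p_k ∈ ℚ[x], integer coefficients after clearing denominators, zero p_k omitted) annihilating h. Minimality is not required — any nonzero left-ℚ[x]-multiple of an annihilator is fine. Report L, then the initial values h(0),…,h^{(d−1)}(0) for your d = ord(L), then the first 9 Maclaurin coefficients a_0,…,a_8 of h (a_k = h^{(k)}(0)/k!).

f: a_k = 0, 4, -4, 16/3, -8, 64/5, -64/3, 256/7, -64, …
g: a_k = 4, 0, -18, 0, 27/2, 0, -81/20, 0, 729/1120, …
h₀=f+g: left-lcm gives L₀, ord ≤ 4.
L = (594 + 648·x + 648·x^2)·Dx + (153 + 630·x + 972·x^2 + 648·x^3)·Dx^2 + (66 + 72·x + 72·x^2)·Dx^3 + (17 + 70·x + 108·x^2 + 72·x^3)·Dx^4  (order 4).
h: a_k = 4, 4, -22, 16/3, 11/2, 64/5, -1523/60, 256/7, -70951/1120, …
ICs: h(0) = 4, h′(0) = 4, h′′(0) = -44, h′′′(0) = 32.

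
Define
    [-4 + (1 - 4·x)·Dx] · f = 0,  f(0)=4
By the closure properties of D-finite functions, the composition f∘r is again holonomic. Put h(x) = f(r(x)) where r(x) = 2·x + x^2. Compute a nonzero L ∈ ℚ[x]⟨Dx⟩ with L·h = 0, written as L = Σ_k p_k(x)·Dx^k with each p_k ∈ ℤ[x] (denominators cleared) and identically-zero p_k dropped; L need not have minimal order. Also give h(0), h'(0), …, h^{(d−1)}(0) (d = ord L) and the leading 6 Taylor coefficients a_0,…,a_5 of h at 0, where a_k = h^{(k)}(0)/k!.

L = (8 + 8·x) + (-1 + 8·x + 4·x^2)·Dx  (order 1).
h: a_k = 4, 32, 272, 2304, 19520, 165376, …
ICs: h(0) = 4.

f: a_k = 4, 16, 64, 256, 1024, 4096, …
Change of var in L_f (x↦r) gives L₀.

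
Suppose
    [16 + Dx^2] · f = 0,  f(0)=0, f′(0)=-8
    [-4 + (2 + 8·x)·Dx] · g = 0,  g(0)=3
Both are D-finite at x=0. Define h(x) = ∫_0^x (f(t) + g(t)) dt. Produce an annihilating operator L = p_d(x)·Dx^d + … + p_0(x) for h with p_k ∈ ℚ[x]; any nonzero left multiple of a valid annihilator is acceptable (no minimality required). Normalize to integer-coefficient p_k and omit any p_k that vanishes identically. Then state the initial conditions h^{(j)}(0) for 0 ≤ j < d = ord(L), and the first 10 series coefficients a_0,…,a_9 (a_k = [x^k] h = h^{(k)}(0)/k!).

L = (-224 - 1024·x - 2048·x^2)·Dx + (48 + 704·x + 3072·x^2 + 4096·x^3)·Dx^2 + (-14 - 64·x - 128·x^2)·Dx^3 + (3 + 44·x + 192·x^2 + 256·x^3)·Dx^4  (order 4).
h: a_k = 0, 3, -1, -2, 25/3, -6, 502/45, -36, 31441/315, -286, …
ICs: h(0) = 0, h′(0) = 3, h′′(0) = -2, h′′′(0) = -12.

f: a_k = 0, -8, 0, 64/3, 0, -256/15, 0, 2048/315, 0, -4096/2835, …
g: a_k = 3, 6, -6, 12, -30, 84, -252, 792, -2574, 8580, …
Sum ⇒ L₀ = lclm(L_f,L_g) in ℚ(x)⟨Dx⟩.
Integrate: L := L₀·Dx.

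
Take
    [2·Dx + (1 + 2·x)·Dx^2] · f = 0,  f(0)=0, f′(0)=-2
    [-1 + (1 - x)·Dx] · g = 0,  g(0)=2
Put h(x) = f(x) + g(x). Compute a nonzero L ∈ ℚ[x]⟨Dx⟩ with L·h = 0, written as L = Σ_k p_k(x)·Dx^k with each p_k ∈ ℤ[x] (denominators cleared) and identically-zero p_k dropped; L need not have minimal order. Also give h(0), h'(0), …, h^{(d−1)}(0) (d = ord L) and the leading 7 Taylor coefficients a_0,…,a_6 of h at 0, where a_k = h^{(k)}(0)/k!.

L = (-14 - 4·x)·Dx + (1 - 20·x - 8·x^2)·Dx^2 + (2 + 3·x - 3·x^2 - 2·x^3)·Dx^3  (order 3).
h: a_k = 2, 0, 4, -2/3, 6, -22/5, 38/3, …
ICs: h(0) = 2, h′(0) = 0, h′′(0) = 8.

f: a_k = 0, -2, 2, -8/3, 4, -32/5, 32/3, …
g: a_k = 2, 2, 2, 2, 2, 2, 2, …
Sum ⇒ L₀ = lclm(L_f,L_g) in ℚ(x)⟨Dx⟩.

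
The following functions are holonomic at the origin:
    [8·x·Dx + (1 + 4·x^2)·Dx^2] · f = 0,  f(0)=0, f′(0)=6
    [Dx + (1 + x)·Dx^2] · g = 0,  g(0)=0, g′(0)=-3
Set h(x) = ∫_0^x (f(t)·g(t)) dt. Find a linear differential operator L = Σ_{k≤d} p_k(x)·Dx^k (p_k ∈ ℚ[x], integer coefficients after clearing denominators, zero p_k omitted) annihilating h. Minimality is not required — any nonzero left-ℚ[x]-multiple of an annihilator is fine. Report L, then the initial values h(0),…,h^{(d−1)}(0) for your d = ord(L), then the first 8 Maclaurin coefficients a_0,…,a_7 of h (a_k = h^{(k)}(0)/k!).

L = (288 + 560·x + 3584·x^2 + 8640·x^3 + 7680·x^4 + 3328·x^5 + 1024·x^7)·Dx^2 + (258 + 1840·x + 6992·x^2 + 19264·x^3 + 29440·x^4 + 23808·x^5 + 8960·x^6 + 3072·x^7 + 3584·x^8)·Dx^3 + (36 + 628·x + 2496·x^2 + 6192·x^3 + 12288·x^4 + 15936·x^5 + 12288·x^6 + 5376·x^7 + 3072·x^8 + 2048·x^9)·Dx^4 + (17 + 66·x + 241·x^2 + 608·x^3 + 1152·x^4 + 1728·x^5 + 2016·x^6 + 1536·x^7 + 768·x^8 + 512·x^9 + 256·x^10)·Dx^5  (order 5).
h: a_k = 0, 0, 0, -6, 9/4, 18/5, -5/4, -38/5, …
ICs: h(0) = 0, h′(0) = 0, h′′(0) = 0, h′′′(0) = -36, h′′′′(0) = 54.

f: a_k = 0, 6, 0, -8, 0, 96/5, 0, -384/7, …
g: a_k = 0, -3, 3/2, -1, 3/4, -3/5, 1/2, -3/7, …
h₀=f·g: eliminate ⇒ L₀, order ≤ 2·2.
Integrate: L := L₀·Dx.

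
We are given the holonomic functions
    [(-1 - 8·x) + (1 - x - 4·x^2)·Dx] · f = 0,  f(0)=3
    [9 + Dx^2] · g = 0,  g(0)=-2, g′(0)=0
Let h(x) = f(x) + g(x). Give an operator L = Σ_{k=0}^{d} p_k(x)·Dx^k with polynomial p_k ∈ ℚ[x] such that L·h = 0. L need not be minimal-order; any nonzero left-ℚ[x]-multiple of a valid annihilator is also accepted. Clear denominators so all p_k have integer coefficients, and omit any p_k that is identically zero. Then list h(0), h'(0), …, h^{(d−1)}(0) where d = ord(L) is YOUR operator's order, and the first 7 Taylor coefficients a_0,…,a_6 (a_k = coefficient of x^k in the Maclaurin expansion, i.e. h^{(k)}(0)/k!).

L = (567 + 4806·x + 3321·x^2 + 9936·x^3 + 6480·x^4 + 10368·x^5) + (-171 + 117·x + 441·x^2 - 135·x^3 + 540·x^4 + 3888·x^5 + 5184·x^6)·Dx + (63 + 534·x + 369·x^2 + 1104·x^3 + 720·x^4 + 1152·x^5)·Dx^2 + (-19 + 13·x + 49·x^2 - 15·x^3 + 60·x^4 + 432·x^5 + 576·x^6)·Dx^3  (order 3).
h: a_k = 1, 3, 24, 27, 321/4, 195, 21801/40, …
ICs: h(0) = 1, h′(0) = 3, h′′(0) = 48.

f: a_k = 3, 3, 15, 27, 87, 195, 543, …
g: a_k = -2, 0, 9, 0, -27/4, 0, 81/40, …
h₀=f+g: left-lcm gives L₀, ord ≤ 3.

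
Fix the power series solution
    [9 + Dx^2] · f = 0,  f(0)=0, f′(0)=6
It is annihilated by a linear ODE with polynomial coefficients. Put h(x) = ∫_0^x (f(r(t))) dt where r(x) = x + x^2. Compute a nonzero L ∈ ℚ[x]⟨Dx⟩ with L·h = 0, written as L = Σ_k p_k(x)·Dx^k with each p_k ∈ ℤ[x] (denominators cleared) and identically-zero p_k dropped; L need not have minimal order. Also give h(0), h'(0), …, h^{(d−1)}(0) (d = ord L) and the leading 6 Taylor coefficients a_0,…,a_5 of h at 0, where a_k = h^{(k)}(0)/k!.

L = (9 + 54·x + 108·x^2 + 72·x^3)·Dx - 2·Dx^2 + (1 + 2·x)·Dx^3  (order 3).
h: a_k = 0, 0, 3, 2, -9/4, -27/5, …
ICs: h(0) = 0, h′(0) = 0, h′′(0) = 6.

f: a_k = 0, 6, 0, -9, 0, 81/20, …
f∘r: x↦r, Dx↦Dx/r' in L_f ⇒ L₀.
∫: right-multiply L₀ by Dx.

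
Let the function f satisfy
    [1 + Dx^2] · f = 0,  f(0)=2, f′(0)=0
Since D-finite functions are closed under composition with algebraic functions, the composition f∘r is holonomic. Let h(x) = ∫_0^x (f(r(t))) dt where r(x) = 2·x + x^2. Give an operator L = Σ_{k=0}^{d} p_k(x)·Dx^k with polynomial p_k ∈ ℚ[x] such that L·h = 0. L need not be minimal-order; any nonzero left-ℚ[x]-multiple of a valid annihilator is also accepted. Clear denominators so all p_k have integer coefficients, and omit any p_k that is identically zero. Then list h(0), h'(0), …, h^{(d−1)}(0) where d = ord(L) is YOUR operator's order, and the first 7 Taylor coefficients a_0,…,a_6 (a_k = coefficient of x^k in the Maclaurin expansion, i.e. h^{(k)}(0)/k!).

L = (4 + 12·x + 12·x^2 + 4·x^3)·Dx - Dx^2 + (1 + x)·Dx^3  (order 3).
h: a_k = 0, 2, 0, -4/3, -1, 1/15, 4/9, …
ICs: h(0) = 0, h′(0) = 2, h′′(0) = 0.

f: a_k = 2, 0, -1, 0, 1/12, 0, -1/360, …
f∘r: x↦r, Dx↦Dx/r' in L_f ⇒ L₀.
h=∫₀ˣh₀: take L = L₀·Dx.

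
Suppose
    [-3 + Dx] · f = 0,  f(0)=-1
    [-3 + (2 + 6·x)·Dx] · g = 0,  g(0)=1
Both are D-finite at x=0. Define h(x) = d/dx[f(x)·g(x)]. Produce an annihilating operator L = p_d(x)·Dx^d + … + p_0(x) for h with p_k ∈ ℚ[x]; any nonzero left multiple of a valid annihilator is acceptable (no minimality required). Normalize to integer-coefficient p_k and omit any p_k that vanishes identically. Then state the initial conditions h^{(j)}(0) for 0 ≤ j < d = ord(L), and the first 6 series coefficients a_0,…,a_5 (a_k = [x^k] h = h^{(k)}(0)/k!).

L = (7 + 36·x + 36·x^2) + (-2 - 10·x - 12·x^2)·Dx  (order 1).
h: a_k = -9/2, -63/4, -459/16, -891/32, -8667/256, 21627/2560, …
ICs: h(0) = -9/2.

f: a_k = -1, -3, -9/2, -9/2, -27/8, -81/40, …
g: a_k = 1, 3/2, -9/8, 27/16, -405/128, 1701/256, …
Sym-product of L_f,L_g gives L₀ (≤ ord 1).
Derive L from L₀ (diff closure).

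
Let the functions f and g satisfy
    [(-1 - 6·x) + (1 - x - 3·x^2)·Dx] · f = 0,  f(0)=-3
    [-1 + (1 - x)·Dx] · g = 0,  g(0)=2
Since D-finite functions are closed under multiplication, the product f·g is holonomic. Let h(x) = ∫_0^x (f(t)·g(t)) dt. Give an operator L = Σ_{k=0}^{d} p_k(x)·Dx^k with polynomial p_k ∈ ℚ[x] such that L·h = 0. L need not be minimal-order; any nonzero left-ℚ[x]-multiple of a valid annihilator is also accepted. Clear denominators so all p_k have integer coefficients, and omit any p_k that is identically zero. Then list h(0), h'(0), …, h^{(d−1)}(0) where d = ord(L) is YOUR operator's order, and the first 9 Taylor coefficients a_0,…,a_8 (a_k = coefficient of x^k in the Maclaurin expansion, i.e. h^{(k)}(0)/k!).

L = (-2 - 4·x + 9·x^2)·Dx + (1 - 2·x - 2·x^2 + 3·x^3)·Dx^2  (order 2).
h: a_k = 0, -6, -6, -12, -39/2, -192/5, -72, -1014/7, -579/2, …
ICs: h(0) = 0, h′(0) = -6.

f: a_k = -3, -3, -12, -21, -57, -120, -291, -651, -1524, …
g: a_k = 2, 2, 2, 2, 2, 2, 2, 2, 2, …
Sym-product of L_f,L_g gives L₀ (≤ ord 1).
∫: right-multiply L₀ by Dx.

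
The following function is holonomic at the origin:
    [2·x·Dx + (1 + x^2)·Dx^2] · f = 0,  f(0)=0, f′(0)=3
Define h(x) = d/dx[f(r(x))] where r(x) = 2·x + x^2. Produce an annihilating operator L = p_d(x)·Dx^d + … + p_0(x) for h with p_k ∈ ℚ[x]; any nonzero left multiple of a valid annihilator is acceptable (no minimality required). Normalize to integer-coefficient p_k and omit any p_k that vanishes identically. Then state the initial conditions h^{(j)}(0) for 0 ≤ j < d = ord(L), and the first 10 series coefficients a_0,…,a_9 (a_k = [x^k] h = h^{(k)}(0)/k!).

L = (-1 + 8·x + 16·x^2 + 12·x^3 + 3·x^4) + (1 + x + 4·x^2 + 8·x^3 + 5·x^4 + x^5)·Dx  (order 1).
h: a_k = 6, 6, -24, -48, 66, 282, -48, -1344, -1002, 5286, …
ICs: h(0) = 6.

f: a_k = 0, 3, 0, -1, 0, 3/5, 0, -3/7, 0, 1/3, …
h₀=f(r): pull back L_f along r ⇒ L₀.
Derive L from L₀ (diff closure).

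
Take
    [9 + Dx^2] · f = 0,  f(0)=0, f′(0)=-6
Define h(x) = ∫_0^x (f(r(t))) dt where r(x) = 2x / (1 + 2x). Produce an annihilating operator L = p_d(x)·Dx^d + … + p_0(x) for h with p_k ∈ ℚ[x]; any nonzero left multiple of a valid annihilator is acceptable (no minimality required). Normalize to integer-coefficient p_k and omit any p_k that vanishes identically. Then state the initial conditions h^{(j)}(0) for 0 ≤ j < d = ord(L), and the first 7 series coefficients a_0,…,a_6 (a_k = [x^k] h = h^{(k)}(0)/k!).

f: a_k = 0, -6, 0, 9, 0, -81/20, 0, …
Substitute x→r, Dx→(1/r')Dx; clear ⇒ L₀.
∫: right-multiply L₀ by Dx.
L = 36·Dx + (4 + 24·x + 48·x^2 + 32·x^3)·Dx^2 + (1 + 8·x + 24·x^2 + 32·x^3 + 16·x^4)·Dx^3  (order 3).
h: a_k = 0, 0, -6, 8, 6, -336/5, 1172/5, …
ICs: h(0) = 0, h′(0) = 0, h′′(0) = -12.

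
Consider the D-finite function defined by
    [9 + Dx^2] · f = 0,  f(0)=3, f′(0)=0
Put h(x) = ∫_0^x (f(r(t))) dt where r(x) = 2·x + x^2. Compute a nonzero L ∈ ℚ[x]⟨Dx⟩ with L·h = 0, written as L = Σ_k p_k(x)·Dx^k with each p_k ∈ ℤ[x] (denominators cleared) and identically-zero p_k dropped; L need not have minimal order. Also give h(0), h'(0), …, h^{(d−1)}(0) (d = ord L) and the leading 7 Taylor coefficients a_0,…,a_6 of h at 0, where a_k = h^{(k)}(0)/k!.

f: a_k = 3, 0, -27/2, 0, 81/8, 0, -243/80, …
f∘r: x↦r, Dx↦Dx/r' in L_f ⇒ L₀.
Integrate: L := L₀·Dx.
L = (36 + 108·x + 108·x^2 + 36·x^3)·Dx - Dx^2 + (1 + x)·Dx^3  (order 3).
h: a_k = 0, 3, 0, -18, -27/2, 297/10, 54, …
ICs: h(0) = 0, h′(0) = 3, h′′(0) = 0.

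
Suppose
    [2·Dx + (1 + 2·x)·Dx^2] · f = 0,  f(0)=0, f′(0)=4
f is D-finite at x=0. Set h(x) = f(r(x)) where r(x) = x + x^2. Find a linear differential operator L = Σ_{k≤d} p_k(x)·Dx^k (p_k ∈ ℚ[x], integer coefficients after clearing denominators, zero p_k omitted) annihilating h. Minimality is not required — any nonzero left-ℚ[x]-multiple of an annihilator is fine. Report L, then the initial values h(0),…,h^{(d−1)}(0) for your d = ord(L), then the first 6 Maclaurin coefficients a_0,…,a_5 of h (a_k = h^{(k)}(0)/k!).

L = (4·x + 4·x^2)·Dx + (1 + 4·x + 6·x^2 + 4·x^3)·Dx^2  (order 2).
h: a_k = 0, 4, 0, -8/3, 4, -16/5, …
ICs: h(0) = 0, h′(0) = 4.

f: a_k = 0, 4, -4, 16/3, -8, 64/5, …
L₀ from L_f via x↦r, Dx↦r'^{-1}Dx.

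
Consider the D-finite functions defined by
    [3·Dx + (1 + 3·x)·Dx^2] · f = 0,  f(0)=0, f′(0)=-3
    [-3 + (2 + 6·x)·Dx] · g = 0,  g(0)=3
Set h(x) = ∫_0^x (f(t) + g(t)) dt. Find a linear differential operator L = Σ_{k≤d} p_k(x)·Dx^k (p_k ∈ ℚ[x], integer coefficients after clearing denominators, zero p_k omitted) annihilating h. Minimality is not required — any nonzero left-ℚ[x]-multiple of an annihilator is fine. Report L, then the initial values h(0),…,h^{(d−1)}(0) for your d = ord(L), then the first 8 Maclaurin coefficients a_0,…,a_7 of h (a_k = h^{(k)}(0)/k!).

L = 9·Dx^2 + (15 + 45·x)·Dx^3 + (2 + 12·x + 18·x^2)·Dx^4  (order 4).
h: a_k = 0, 3, 3/4, 3/8, -63/64, 1377/640, -12231/2560, 78489/7168, …
ICs: h(0) = 0, h′(0) = 3, h′′(0) = 3/2, h′′′(0) = 9/4.

f: a_k = 0, -3, 9/2, -9, 81/4, -243/5, 243/2, -2187/7, …
g: a_k = 3, 9/2, -27/8, 81/16, -1215/128, 5103/256, -45927/1024, 216513/2048, …
L₀ := lclm(L_f,L_g); ord L₀ ≤ 2+1.
Integrate: L := L₀·Dx.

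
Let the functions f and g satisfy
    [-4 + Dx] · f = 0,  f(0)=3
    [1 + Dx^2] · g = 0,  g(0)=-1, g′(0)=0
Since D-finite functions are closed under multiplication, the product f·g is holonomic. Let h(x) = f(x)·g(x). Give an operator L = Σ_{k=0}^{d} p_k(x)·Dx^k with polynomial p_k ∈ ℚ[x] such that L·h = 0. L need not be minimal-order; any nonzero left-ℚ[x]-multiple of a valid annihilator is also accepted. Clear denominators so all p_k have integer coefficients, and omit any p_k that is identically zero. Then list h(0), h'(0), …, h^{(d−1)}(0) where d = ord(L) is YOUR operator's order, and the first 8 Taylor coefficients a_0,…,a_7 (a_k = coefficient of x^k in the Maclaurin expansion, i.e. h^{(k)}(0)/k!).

L = 17 - 8·Dx + Dx^2  (order 2).
h: a_k = -3, -12, -45/2, -26, -161/8, -101/10, -33/16, 727/420, …
ICs: h(0) = -3, h′(0) = -12.

f: a_k = 3, 12, 24, 32, 32, 128/5, 256/15, 1024/105, …
g: a_k = -1, 0, 1/2, 0, -1/24, 0, 1/720, 0, …
Sym-product of L_f,L_g gives L₀ (≤ ord 2).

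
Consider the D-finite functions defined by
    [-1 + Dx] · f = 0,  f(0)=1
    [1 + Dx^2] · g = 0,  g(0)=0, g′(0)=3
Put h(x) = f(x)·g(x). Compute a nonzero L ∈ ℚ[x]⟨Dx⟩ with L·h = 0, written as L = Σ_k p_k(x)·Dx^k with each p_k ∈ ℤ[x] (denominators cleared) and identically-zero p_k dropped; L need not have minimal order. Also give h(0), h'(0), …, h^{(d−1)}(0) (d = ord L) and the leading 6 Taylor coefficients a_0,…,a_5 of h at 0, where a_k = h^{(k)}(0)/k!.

L = 2 - 2·Dx + Dx^2  (order 2).
h: a_k = 0, 3, 3, 1, 0, -1/10, …
ICs: h(0) = 0, h′(0) = 3.

f: a_k = 1, 1, 1/2, 1/6, 1/24, 1/120, …
g: a_k = 0, 3, 0, -1/2, 0, 1/40, …
f·g: L₀ = L_f ⊗_s L_g, ord ≤ 1·2.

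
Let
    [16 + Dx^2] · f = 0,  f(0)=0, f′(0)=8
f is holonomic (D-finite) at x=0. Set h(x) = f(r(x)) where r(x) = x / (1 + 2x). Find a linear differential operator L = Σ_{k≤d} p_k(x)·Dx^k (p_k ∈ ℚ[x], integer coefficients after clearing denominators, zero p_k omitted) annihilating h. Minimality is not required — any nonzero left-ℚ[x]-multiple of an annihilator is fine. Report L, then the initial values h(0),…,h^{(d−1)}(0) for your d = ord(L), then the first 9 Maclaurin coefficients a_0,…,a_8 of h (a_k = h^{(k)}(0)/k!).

f: a_k = 0, 8, 0, -64/3, 0, 256/15, 0, -2048/315, 0, …
f∘r: x↦r, Dx↦Dx/r' in L_f ⇒ L₀.
L = 16 + (4 + 24·x + 48·x^2 + 32·x^3)·Dx + (1 + 8·x + 24·x^2 + 32·x^3 + 16·x^4)·Dx^2  (order 2).
h: a_k = 0, 8, -16, 32/3, 64, -5504/15, 1280, -1131008/315, 388096/45, …
ICs: h(0) = 0, h′(0) = 8.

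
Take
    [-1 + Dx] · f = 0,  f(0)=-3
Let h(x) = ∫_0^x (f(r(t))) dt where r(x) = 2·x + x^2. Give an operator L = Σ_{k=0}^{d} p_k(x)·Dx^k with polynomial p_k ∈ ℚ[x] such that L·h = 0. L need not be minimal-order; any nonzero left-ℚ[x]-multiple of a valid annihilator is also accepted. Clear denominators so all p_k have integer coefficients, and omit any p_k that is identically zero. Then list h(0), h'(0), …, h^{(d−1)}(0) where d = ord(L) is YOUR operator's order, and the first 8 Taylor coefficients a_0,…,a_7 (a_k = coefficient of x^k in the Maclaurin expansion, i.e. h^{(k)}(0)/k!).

L = (-2 - 2·x)·Dx + Dx^2  (order 2).
h: a_k = 0, -3, -3, -3, -5/2, -19/10, -13/10, -173/210, …
ICs: h(0) = 0, h′(0) = -3.

f: a_k = -3, -3, -3/2, -1/2, -1/8, -1/40, -1/240, -1/1680, …
Substitute x→r, Dx→(1/r')Dx; clear ⇒ L₀.
Integrate: L := L₀·Dx.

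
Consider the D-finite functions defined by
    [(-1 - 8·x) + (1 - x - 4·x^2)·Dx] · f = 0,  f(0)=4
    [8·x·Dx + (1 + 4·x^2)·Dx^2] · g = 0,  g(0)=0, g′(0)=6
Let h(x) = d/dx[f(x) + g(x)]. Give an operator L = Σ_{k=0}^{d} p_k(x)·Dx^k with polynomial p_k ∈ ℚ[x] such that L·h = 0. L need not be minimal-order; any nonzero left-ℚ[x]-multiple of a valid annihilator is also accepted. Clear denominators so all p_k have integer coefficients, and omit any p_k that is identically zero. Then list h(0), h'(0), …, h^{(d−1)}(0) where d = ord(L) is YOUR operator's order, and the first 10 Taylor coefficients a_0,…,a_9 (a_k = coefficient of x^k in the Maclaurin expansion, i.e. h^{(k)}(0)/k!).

f: a_k = 4, 4, 20, 36, 116, 260, 724, 1764, 4660, 11716, …
g: a_k = 0, 6, 0, -8, 0, 96/5, 0, -384/7, 0, 512/3, …
Weyl lclm of L_f,L_g ⇒ L₀ (ord ≤ 3).
h=h₀': d/dx-closure on L₀ ⇒ L.
L = (-40 + 160·x + 2272·x^2 + 4608·x^3 + 16896·x^4 + 6144·x^6) + (31 + 264·x + 364·x^2 + 2208·x^3 + 4160·x^4 + 12800·x^5 + 768·x^6 + 6144·x^7)·Dx + (-5 - 11·x - 80·x^2 + 116·x^3 + 80·x^4 + 704·x^5 + 1536·x^6 + 256·x^7 + 1024·x^8)·Dx^2  (order 2).
h: a_k = 10, 40, 84, 464, 1396, 4344, 11964, 37280, 106980, 303560, …
ICs: h(0) = 10, h′(0) = 40.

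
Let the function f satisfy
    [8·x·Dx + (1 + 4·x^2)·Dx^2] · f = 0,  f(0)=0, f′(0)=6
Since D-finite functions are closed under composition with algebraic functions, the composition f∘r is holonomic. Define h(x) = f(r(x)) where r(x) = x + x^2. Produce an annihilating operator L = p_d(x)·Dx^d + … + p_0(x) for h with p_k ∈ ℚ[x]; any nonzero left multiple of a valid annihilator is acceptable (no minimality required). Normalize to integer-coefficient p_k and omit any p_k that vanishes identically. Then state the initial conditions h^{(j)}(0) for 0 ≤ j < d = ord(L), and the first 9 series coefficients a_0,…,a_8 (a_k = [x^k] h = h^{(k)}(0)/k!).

f: a_k = 0, 6, 0, -8, 0, 96/5, 0, -384/7, 0, …
Substitute x→r, Dx→(1/r')Dx; clear ⇒ L₀.
L = (-2 + 8·x + 32·x^2 + 48·x^3 + 24·x^4)·Dx + (1 + 2·x + 4·x^2 + 16·x^3 + 20·x^4 + 8·x^5)·Dx^2  (order 2).
h: a_k = 0, 6, 6, -8, -24, -24/5, 88, 960/7, -192, …
ICs: h(0) = 0, h′(0) = 6.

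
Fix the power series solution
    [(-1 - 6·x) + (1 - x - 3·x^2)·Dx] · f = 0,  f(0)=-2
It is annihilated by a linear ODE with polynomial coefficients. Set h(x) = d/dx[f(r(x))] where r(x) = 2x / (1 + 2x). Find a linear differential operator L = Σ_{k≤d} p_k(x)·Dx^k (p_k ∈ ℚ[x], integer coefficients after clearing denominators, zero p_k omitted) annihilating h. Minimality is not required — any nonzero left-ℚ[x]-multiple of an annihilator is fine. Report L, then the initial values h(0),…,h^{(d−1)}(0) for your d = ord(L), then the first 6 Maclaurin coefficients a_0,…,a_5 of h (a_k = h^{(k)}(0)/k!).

L = (12 + 72·x + 576·x^2 + 672·x^3) + (-1 - 18·x - 48·x^2 + 136·x^3 + 336·x^4)·Dx  (order 1).
h: a_k = -4, -48, 0, -1152, 2880, -27648, …
ICs: h(0) = -4.

f: a_k = -2, -2, -8, -14, -38, -80, …
f∘r: x↦r, Dx↦Dx/r' in L_f ⇒ L₀.
h=h₀': d/dx-closure on L₀ ⇒ L.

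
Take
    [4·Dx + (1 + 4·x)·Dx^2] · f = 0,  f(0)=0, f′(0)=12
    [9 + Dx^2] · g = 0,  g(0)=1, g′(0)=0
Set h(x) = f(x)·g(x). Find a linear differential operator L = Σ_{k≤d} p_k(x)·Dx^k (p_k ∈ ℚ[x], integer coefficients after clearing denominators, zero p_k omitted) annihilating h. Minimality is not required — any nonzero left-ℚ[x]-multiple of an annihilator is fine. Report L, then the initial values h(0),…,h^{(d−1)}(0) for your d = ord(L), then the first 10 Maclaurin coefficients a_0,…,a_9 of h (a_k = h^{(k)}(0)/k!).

L = (-2043 - 1296·x + 44064·x^2 + 186624·x^3 + 186624·x^4) + (72 + 5472·x + 31104·x^2 + 41472·x^3)·Dx + (-182 + 864·x + 12096·x^2 + 41472·x^3 + 41472·x^4)·Dx^2 + (8 + 608·x + 3456·x^2 + 4608·x^3)·Dx^3 + (5 + 112·x + 800·x^2 + 2304·x^3 + 2304·x^4)·Dx^4  (order 4).
h: a_k = 0, 12, -24, 10, -84, 3669/10, -1265, 624507/140, -159837/10, 194189089/3360, …
ICs: h(0) = 0, h′(0) = 12, h′′(0) = -48, h′′′(0) = 60.

f: a_k = 0, 12, -24, 64, -192, 3072/5, -2048, 49152/7, -24576, 262144/3, …
g: a_k = 1, 0, -9/2, 0, 27/8, 0, -81/80, 0, 729/4480, 0, …
h₀=f·g: eliminate ⇒ L₀, order ≤ 2·2.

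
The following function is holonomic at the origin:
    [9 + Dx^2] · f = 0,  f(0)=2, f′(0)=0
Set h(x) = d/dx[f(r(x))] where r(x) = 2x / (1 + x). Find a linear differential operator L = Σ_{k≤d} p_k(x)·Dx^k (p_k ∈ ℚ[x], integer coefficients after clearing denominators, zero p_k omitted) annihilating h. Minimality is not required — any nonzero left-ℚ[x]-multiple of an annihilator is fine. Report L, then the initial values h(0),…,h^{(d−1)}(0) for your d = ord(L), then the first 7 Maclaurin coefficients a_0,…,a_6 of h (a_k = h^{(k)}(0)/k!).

L = (42 + 12·x + 6·x^2) + (6 + 18·x + 18·x^2 + 6·x^3)·Dx + (1 + 4·x + 6·x^2 + 4·x^3 + x^4)·Dx^2  (order 2).
h: a_k = 0, -72, 216, 0, -1440, 23112/5, -40824/5, …
ICs: h(0) = 0, h′(0) = -72.

f: a_k = 2, 0, -9, 0, 27/4, 0, -81/40, …
Change of var in L_f (x↦r) gives L₀.
h=h₀': d/dx-closure on L₀ ⇒ L.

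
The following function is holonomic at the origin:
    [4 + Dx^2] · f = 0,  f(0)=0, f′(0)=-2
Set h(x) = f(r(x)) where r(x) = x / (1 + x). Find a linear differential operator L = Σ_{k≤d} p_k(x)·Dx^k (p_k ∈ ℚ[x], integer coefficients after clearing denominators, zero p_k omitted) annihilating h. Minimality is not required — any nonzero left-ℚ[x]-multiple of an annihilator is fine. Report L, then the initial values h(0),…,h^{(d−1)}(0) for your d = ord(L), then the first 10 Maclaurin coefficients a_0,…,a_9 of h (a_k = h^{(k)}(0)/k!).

f: a_k = 0, -2, 0, 4/3, 0, -4/15, 0, 8/315, 0, -4/2835, …
f∘r: x↦r, Dx↦Dx/r' in L_f ⇒ L₀.
L = 4 + (2 + 6·x + 6·x^2 + 2·x^3)·Dx + (1 + 4·x + 6·x^2 + 4·x^3 + x^4)·Dx^2  (order 2).
h: a_k = 0, -2, 2, -2/3, -2, 86/15, -10, 4418/315, -758/45, 49262/2835, …
ICs: h(0) = 0, h′(0) = -2.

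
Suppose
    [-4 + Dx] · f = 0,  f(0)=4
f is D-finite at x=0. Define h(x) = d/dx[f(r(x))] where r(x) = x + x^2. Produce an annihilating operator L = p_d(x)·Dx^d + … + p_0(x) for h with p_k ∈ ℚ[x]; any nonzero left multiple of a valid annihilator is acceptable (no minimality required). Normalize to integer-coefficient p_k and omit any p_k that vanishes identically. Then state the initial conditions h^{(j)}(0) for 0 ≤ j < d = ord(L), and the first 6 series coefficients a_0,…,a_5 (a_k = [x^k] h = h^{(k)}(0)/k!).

L = (6 + 16·x + 16·x^2) + (-1 - 2·x)·Dx  (order 1).
h: a_k = 16, 96, 320, 2432/3, 1664, 44288/15, …
ICs: h(0) = 16.

f: a_k = 4, 16, 32, 128/3, 128/3, 512/15, …
Change of var in L_f (x↦r) gives L₀.
Derive L from L₀ (diff closure).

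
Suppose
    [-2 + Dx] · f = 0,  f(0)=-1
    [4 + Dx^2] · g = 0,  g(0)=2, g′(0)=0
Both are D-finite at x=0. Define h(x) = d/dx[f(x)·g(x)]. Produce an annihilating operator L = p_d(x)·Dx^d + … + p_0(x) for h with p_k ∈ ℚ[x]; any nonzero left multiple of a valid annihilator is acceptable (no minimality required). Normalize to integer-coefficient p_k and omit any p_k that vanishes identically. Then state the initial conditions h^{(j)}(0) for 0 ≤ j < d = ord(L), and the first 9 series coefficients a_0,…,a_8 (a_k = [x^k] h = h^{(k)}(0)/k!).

L = 8 - 4·Dx + Dx^2  (order 2).
h: a_k = -4, 0, 16, 64/3, 32/3, 0, -128/45, -512/315, -128/315, …
ICs: h(0) = -4, h′(0) = 0.

f: a_k = -1, -2, -2, -4/3, -2/3, -4/15, -4/45, -8/315, -2/315, …
g: a_k = 2, 0, -4, 0, 4/3, 0, -8/45, 0, 4/315, …
Sym-product of L_f,L_g gives L₀ (≤ ord 2).
Differentiate: ansatz ord ≤ ord L₀ ⇒ L.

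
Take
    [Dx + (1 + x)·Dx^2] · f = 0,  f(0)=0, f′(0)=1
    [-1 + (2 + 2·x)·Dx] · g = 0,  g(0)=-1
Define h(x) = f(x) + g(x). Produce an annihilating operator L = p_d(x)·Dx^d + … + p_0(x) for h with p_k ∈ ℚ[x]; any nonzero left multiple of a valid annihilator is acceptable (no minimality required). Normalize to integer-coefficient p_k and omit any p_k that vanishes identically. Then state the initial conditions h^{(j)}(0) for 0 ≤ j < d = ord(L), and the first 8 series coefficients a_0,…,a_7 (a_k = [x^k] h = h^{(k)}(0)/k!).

L = Dx + (5 + 5·x)·Dx^2 + (2 + 4·x + 2·x^2)·Dx^3  (order 3).
h: a_k = -1, 1/2, -3/8, 13/48, -27/128, 221/1280, -449/3072, 1817/14336, …
ICs: h(0) = -1, h′(0) = 1/2, h′′(0) = -3/4.

f: a_k = 0, 1, -1/2, 1/3, -1/4, 1/5, -1/6, 1/7, …
g: a_k = -1, -1/2, 1/8, -1/16, 5/128, -7/256, 21/1024, -33/2048, …
f+g: L₀ = lclm(L_f,L_g), ord ≤ 2+1.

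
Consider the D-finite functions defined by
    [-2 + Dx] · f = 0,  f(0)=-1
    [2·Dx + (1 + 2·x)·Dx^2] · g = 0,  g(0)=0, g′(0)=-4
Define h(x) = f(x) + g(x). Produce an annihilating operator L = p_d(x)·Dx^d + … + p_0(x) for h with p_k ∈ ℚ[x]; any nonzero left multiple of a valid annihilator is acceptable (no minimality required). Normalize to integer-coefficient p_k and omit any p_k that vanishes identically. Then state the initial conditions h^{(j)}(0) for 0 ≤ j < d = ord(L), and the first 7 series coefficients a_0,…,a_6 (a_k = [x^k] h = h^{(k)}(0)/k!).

L = (-6 - 4·x)·Dx + (1 - 4·x - 4·x^2)·Dx^2 + (1 + 3·x + 2·x^2)·Dx^3  (order 3).
h: a_k = -1, -6, 2, -20/3, 22/3, -196/15, 956/45, …
ICs: h(0) = -1, h′(0) = -6, h′′(0) = 4.

f: a_k = -1, -2, -2, -4/3, -2/3, -4/15, -4/45, …
g: a_k = 0, -4, 4, -16/3, 8, -64/5, 64/3, …
L₀ := lclm(L_f,L_g); ord L₀ ≤ 1+2.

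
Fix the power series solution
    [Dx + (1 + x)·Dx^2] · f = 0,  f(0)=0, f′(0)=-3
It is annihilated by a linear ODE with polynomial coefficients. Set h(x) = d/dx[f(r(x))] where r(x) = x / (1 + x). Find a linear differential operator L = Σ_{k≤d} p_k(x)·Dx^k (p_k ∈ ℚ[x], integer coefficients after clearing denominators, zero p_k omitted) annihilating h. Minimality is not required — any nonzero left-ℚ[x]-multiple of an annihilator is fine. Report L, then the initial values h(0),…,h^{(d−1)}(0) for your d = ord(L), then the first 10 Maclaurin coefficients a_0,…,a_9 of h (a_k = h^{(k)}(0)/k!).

f: a_k = 0, -3, 3/2, -1, 3/4, -3/5, 1/2, -3/7, 3/8, -1/3, …
Change of var in L_f (x↦r) gives L₀.
Derive L from L₀ (diff closure).
L = (3 + 4·x) + (1 + 3·x + 2·x^2)·Dx  (order 1).
h: a_k = -3, 9, -21, 45, -93, 189, -381, 765, -1533, 3069, …
ICs: h(0) = -3.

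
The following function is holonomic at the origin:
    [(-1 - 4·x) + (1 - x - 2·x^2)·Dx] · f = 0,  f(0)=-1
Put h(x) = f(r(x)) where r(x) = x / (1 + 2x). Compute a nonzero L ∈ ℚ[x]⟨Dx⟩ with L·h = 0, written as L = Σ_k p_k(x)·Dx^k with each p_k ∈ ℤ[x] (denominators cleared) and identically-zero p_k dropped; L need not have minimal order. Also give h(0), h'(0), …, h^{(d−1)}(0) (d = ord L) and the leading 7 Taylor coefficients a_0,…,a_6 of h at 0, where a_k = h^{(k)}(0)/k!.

f: a_k = -1, -1, -3, -5, -11, -21, -43, …
f∘r: x↦r, Dx↦Dx/r' in L_f ⇒ L₀.
L = (-1 - 6·x) + (1 + 5·x + 6·x^2)·Dx  (order 1).
h: a_k = -1, -1, -1, 3, -9, 27, -81, …
ICs: h(0) = -1.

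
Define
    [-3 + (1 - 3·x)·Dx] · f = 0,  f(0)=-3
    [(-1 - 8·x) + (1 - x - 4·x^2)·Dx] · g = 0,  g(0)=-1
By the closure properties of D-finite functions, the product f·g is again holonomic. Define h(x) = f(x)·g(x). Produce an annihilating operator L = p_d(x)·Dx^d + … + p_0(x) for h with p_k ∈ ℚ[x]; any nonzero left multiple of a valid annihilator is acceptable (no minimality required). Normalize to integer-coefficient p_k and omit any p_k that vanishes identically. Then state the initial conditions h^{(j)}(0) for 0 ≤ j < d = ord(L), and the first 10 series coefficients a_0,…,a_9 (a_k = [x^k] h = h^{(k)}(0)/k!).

f: a_k = -3, -9, -27, -81, -243, -729, -2187, -6561, -19683, -59049, …
g: a_k = -1, -1, -5, -9, -29, -65, -181, -441, -1165, -2929, …
Product ⇒ symmetric product L₀, ord ≤ 1.
L = (-4 - 2·x + 36·x^2) + (1 - 4·x - x^2 + 12·x^3)·Dx  (order 1).
h: a_k = 3, 12, 51, 180, 627, 2076, 6771, 21636, 68403, 213996, …
ICs: h(0) = 3.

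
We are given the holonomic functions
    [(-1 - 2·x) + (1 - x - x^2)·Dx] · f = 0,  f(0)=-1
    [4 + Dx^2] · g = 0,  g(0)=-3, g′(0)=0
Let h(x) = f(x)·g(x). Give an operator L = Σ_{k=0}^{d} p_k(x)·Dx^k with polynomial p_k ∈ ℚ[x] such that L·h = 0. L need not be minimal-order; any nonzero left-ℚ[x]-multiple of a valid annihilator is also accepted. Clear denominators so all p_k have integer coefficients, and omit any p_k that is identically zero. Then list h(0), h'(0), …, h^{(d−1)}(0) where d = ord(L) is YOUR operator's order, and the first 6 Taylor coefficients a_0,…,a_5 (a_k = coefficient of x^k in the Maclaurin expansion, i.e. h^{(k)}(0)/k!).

L = (-2 + 4·x + 4·x^2) + (2 + 4·x)·Dx + (-1 + x + x^2)·Dx^2  (order 2).
h: a_k = 3, 3, 0, 3, 5, 8, …
ICs: h(0) = 3, h′(0) = 3.

f: a_k = -1, -1, -2, -3, -5, -8, …
g: a_k = -3, 0, 6, 0, -2, 0, …
h₀=f·g: eliminate ⇒ L₀, order ≤ 1·2.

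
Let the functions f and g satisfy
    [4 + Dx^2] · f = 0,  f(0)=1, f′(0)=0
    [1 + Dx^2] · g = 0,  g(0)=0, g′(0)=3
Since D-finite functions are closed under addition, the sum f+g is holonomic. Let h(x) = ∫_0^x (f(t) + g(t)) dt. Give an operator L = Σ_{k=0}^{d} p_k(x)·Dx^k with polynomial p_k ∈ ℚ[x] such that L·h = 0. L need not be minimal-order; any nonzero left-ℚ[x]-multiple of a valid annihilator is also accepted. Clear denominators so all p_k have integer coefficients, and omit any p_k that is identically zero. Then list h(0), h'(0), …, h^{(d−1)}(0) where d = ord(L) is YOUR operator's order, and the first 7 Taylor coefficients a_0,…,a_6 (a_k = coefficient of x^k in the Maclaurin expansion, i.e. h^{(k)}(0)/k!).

L = 4·Dx + 5·Dx^3 + Dx^5  (order 5).
h: a_k = 0, 1, 3/2, -2/3, -1/8, 2/15, 1/240, …
ICs: h(0) = 0, h′(0) = 1, h′′(0) = 3, h′′′(0) = -4, h′′′′(0) = -3.

f: a_k = 1, 0, -2, 0, 2/3, 0, -4/45, …
g: a_k = 0, 3, 0, -1/2, 0, 1/40, 0, …
f+g: L₀ = lclm(L_f,L_g), ord ≤ 2+2.
Integrate: L := L₀·Dx.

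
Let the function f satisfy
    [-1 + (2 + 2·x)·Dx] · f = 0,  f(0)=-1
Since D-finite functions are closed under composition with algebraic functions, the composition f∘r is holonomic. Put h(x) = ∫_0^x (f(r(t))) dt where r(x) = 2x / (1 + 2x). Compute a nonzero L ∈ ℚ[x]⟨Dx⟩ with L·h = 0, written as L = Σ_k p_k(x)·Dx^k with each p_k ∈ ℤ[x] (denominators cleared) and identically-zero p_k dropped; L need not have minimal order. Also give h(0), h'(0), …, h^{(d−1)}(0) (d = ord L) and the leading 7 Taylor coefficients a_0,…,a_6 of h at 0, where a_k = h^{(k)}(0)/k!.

f: a_k = -1, -1/2, 1/8, -1/16, 5/128, -7/256, 21/1024, …
h₀=f(r): pull back L_f along r ⇒ L₀.
h=∫h₀ ⇒ L = L₀·Dx.
L = -Dx + (1 + 6·x + 8·x^2)·Dx^2  (order 2).
h: a_k = 0, -1, -1/2, 5/6, -13/8, 141/40, -133/16, …
ICs: h(0) = 0, h′(0) = -1.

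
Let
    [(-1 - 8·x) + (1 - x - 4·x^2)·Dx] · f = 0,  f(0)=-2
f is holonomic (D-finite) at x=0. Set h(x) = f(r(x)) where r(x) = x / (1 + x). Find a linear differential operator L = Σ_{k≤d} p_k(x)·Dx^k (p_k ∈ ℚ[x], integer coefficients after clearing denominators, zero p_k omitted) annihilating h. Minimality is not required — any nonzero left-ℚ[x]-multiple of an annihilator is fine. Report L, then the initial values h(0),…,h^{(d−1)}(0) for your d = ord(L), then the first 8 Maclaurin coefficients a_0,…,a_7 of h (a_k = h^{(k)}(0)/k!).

L = (1 + 9·x) + (-1 - 2·x + 3·x^2 + 4·x^3)·Dx  (order 1).
h: a_k = -2, -2, -8, 0, -32, 32, -160, 288, …
ICs: h(0) = -2.

f: a_k = -2, -2, -10, -18, -58, -130, -362, -882, …
L₀ from L_f via x↦r, Dx↦r'^{-1}Dx.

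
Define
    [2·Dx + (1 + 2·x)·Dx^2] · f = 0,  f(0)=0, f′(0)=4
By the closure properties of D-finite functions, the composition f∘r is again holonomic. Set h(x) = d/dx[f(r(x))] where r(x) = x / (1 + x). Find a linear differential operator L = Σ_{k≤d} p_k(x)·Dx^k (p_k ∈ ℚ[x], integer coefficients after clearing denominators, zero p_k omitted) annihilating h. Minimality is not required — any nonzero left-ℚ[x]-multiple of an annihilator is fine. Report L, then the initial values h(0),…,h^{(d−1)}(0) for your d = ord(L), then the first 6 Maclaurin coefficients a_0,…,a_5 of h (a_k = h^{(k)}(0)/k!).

L = (4 + 6·x) + (1 + 4·x + 3·x^2)·Dx  (order 1).
h: a_k = 4, -16, 52, -160, 484, -1456, …
ICs: h(0) = 4.

f: a_k = 0, 4, -4, 16/3, -8, 64/5, …
Substitute x→r, Dx→(1/r')Dx; clear ⇒ L₀.
Differentiate: ansatz ord ≤ ord L₀ ⇒ L.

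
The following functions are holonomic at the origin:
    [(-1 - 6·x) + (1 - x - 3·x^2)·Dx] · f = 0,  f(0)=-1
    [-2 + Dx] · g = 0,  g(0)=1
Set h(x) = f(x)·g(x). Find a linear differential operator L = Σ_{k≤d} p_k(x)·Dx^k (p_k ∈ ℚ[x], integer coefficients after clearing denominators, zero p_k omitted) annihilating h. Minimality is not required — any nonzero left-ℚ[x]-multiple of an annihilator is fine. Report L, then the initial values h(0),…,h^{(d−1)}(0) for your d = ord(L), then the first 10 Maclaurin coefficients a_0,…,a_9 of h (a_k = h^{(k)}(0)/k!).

f: a_k = -1, -1, -4, -7, -19, -40, -97, -217, -508, -1159, …
g: a_k = 1, 2, 2, 4/3, 2/3, 4/15, 4/45, 8/315, 2/315, 4/2835, …
h₀=f·g: eliminate ⇒ L₀, order ≤ 1·1.
L = (3 + 4·x - 6·x^2) + (-1 + x + 3·x^2)·Dx  (order 1).
h: a_k = -1, -3, -8, -55/3, -43, -1474/15, -10231/45, -54829/105, -75868/63, -7855213/2835, …
ICs: h(0) = -1.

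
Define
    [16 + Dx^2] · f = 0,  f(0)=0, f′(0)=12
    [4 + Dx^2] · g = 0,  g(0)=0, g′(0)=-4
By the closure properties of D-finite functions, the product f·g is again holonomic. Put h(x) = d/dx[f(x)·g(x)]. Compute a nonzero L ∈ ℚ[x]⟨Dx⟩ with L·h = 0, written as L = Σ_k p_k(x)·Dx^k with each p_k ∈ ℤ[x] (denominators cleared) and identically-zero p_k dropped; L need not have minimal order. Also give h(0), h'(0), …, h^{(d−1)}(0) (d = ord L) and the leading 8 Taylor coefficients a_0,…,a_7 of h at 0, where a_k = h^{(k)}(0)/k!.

f: a_k = 0, 12, 0, -32, 0, 128/5, 0, -1024/105, …
g: a_k = 0, -4, 0, 8/3, 0, -8/15, 0, 16/315, …
h₀=f·g: eliminate ⇒ L₀, order ≤ 2·2.
h=h₀': d/dx-closure on L₀ ⇒ L.
L = 144 + 40·Dx^2 + Dx^4  (order 4).
h: a_k = 0, -96, 0, 640, 0, -5824/5, 0, 20992/21, …
ICs: h(0) = 0, h′(0) = -96, h′′(0) = 0, h′′′(0) = 3840.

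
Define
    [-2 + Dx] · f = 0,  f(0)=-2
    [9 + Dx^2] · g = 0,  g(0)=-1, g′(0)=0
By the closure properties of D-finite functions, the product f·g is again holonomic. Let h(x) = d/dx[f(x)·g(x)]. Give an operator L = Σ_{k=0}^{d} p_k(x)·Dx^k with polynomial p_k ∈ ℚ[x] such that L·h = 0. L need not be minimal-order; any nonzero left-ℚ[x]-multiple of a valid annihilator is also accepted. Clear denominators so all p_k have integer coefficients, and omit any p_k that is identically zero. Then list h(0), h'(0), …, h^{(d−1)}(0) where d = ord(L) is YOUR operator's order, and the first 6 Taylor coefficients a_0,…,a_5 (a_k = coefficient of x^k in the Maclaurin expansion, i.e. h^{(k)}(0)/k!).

L = 13 - 4·Dx + Dx^2  (order 2).
h: a_k = 4, -10, -46, -119/3, 61/6, 407/12, …
ICs: h(0) = 4, h′(0) = -10.

f: a_k = -2, -4, -4, -8/3, -4/3, -8/15, …
g: a_k = -1, 0, 9/2, 0, -27/8, 0, …
f·g: L₀ = L_f ⊗_s L_g, ord ≤ 1·2.
h₀' ⇒ L via d/dx closure of L₀.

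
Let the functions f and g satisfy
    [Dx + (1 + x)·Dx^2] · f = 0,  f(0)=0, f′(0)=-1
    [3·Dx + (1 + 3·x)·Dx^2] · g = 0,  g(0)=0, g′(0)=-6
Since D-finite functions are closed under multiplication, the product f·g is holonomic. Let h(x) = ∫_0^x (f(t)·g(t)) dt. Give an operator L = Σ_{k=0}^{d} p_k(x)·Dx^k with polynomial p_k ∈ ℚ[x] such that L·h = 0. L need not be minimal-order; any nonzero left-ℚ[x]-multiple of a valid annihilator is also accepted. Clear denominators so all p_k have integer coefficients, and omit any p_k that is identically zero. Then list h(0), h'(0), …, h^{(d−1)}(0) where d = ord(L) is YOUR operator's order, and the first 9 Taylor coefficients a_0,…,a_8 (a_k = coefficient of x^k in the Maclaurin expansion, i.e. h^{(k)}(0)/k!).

L = (30 + 72·x + 54·x^2)·Dx^2 + (76 + 354·x + 540·x^2 + 270·x^3)·Dx^3 + (29 + 200·x + 486·x^2 + 504·x^3 + 189·x^4)·Dx^4 + (2 + 19·x + 68·x^2 + 114·x^3 + 90·x^4 + 27·x^5)·Dx^5  (order 5).
h: a_k = 0, 0, 0, 2, -3, 49/10, -9, 1269/70, -781/20, …
ICs: h(0) = 0, h′(0) = 0, h′′(0) = 0, h′′′(0) = 12, h′′′′(0) = -72.

f: a_k = 0, -1, 1/2, -1/3, 1/4, -1/5, 1/6, -1/7, 1/8, …
g: a_k = 0, -6, 9, -18, 81/2, -486/5, 243, -4374/7, 6561/4, …
Product ⇒ symmetric product L₀, ord ≤ 4.
Integrate: L := L₀·Dx.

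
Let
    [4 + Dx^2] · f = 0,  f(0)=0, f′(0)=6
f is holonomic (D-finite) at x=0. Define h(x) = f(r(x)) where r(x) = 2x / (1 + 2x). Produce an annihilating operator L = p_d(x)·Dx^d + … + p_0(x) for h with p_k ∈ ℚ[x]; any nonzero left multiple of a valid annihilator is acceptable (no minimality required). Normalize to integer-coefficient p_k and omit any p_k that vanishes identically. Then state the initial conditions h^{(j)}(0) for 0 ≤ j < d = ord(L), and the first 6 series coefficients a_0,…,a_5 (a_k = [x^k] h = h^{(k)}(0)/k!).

f: a_k = 0, 6, 0, -4, 0, 4/5, …
Change of var in L_f (x↦r) gives L₀.
L = 16 + (4 + 24·x + 48·x^2 + 32·x^3)·Dx + (1 + 8·x + 24·x^2 + 32·x^3 + 16·x^4)·Dx^2  (order 2).
h: a_k = 0, 12, -24, 16, 96, -2752/5, …
ICs: h(0) = 0, h′(0) = 12.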